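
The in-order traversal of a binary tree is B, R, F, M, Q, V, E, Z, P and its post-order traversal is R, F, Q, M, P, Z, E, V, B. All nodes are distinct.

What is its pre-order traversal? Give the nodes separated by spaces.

The last element of post-order is the root; it splits in-order into left and right subtrees.
Root B: left subtree has 0 nodes { }, right has 8 {R, F, M, Q, V, E, Z, P}.
  Root V: left subtree has 4 nodes {R, F, M, Q}, right has 3 {E, Z, P}.
    Root M: left subtree has 2 nodes {R, F}, right has 1 {Q}.
      Root F: left subtree has 1 node {R}, right has 0 { }.
    Root E: left subtree has 0 nodes { }, right has 2 {Z, P}.
      Root Z: left subtree has 0 nodes { }, right has 1 {P}.

B V M F R Q E Z P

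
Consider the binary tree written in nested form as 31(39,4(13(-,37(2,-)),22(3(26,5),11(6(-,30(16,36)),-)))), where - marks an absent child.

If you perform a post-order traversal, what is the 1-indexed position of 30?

Post-order visits the left subtree, then the right subtree, then the node.
At 31: go left to 39.
  39 is a leaf — visit 39.
At 31: go right to 4.
  At 4: go left to 13.
    At 13: no left child.
    At 13: go right to 37.
      At 37: go left to 2.
        2 is a leaf — visit 2.
      At 37: no right child.
      Visit 37.
    Visit 13.
  At 4: go right to 22.
    At 22: go left to 3.
      At 3: go left to 26.
        26 is a leaf — visit 26.
      At 3: go right to 5.
        5 is a leaf — visit 5.
      Visit 3.
    At 22: go right to 11.
      At 11: go left to 6.
        At 6: no left child.
        At 6: go right to 30.
          At 30: go left to 16.
            16 is a leaf — visit 16.
          At 30: go right to 36.
            36 is a leaf — visit 36.
          Visit 30.
        Visit 6.
      At 11: no right child.
      Visit 11.
    Visit 22.
  Visit 4.
Visit 31.
Full post-order sequence: 39, 2, 37, 13, 26, 5, 3, 16, 36, 30, 6, 11, 22, 4, 31.

10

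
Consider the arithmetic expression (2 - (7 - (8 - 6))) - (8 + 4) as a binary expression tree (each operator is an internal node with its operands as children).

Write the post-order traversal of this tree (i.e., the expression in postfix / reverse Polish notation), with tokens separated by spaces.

Post-order on an expression tree gives postfix notation: for each operator, emit left operand, right operand, then the operator.

2 7 8 6 - - - 8 4 + -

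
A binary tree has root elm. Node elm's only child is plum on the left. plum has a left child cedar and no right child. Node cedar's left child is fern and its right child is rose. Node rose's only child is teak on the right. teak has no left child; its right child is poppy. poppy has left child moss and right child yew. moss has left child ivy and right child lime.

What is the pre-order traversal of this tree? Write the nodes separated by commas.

elm, plum, cedar, fern, rose, teak, poppy, moss, ivy, lime, yew

Pre-order visits the node, then its left subtree, then its right subtree.
Visit elm.
At elm: go left to plum.
  Visit plum.
  At plum: go left to cedar.
    Visit cedar.
    At cedar: go left to fern.
      fern is a leaf — visit fern.
    At cedar: go right to rose.
      Visit rose.
      At rose: no left child.
      At rose: go right to teak.
        Visit teak.
        At teak: no left child.
        At teak: go right to poppy.
          Visit poppy.
          At poppy: go left to moss.
            Visit moss.
            At moss: go left to ivy.
              ivy is a leaf — visit ivy.
            At moss: go right to lime.
              lime is a leaf — visit lime.
          At poppy: go right to yew.
            yew is a leaf — visit yew.
  At plum: no right child.
At elm: no right child.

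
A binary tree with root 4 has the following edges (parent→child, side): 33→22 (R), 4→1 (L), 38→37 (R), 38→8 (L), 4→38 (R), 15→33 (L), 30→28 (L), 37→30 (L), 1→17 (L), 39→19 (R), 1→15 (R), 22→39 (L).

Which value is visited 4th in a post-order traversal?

22

Post-order visits the left subtree, then the right subtree, then the node.
At 4: go left to 1.
  At 1: go left to 17.
    17 is a leaf — visit 17.
  At 1: go right to 15.
    At 15: go left to 33.
      At 33: no left child.
      At 33: go right to 22.
        At 22: go left to 39.
          At 39: no left child.
          At 39: go right to 19.
            19 is a leaf — visit 19.
          Visit 39.
        At 22: no right child.
        Visit 22.
      Visit 33.
    At 15: no right child.
    Visit 15.
  Visit 1.
At 4: go right to 38.
  At 38: go left to 8.
    8 is a leaf — visit 8.
  At 38: go right to 37.
    At 37: go left to 30.
      At 30: go left to 28.
        28 is a leaf — visit 28.
      At 30: no right child.
      Visit 30.
    At 37: no right child.
    Visit 37.
  Visit 38.
Visit 4.
Full post-order sequence: 17, 19, 39, 22, 33, 15, 1, 8, 28, 30, 37, 38, 4.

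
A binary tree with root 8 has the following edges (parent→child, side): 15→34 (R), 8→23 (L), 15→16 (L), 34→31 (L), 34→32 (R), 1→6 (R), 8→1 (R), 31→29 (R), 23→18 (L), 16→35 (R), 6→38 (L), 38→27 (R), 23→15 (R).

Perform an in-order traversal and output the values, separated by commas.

In-order visits the left subtree, then the node, then the right subtree.
At 8: go left to 23.
  At 23: go left to 18.
    18 is a leaf — visit 18.
  Visit 23.
  At 23: go right to 15.
    At 15: go left to 16.
      At 16: no left child.
      Visit 16.
      At 16: go right to 35.
        35 is a leaf — visit 35.
    Visit 15.
    At 15: go right to 34.
      At 34: go left to 31.
        At 31: no left child.
        Visit 31.
        At 31: go right to 29.
          29 is a leaf — visit 29.
      Visit 34.
      At 34: go right to 32.
        32 is a leaf — visit 32.
Visit 8.
At 8: go right to 1.
  At 1: no left child.
  Visit 1.
  At 1: go right to 6.
    At 6: go left to 38.
      At 38: no left child.
      Visit 38.
      At 38: go right to 27.
        27 is a leaf — visit 27.
    Visit 6.
    At 6: no right child.

18, 23, 16, 35, 15, 31, 29, 34, 32, 8, 1, 38, 27, 6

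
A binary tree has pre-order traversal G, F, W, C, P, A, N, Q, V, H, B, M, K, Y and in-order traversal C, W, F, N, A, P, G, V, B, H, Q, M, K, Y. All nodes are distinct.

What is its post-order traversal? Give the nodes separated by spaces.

C W N A P F B H V Y K M Q G

The first element of pre-order is the root; it splits in-order into left and right subtrees.
Root G: left subtree has 6 nodes {C, W, F, N, A, P}, right has 7 {V, B, H, Q, M, K, Y}.
  Root F: left subtree has 2 nodes {C, W}, right has 3 {N, A, P}.
    Root W: left subtree has 1 node {C}, right has 0 { }.
    Root P: left subtree has 2 nodes {N, A}, right has 0 { }.
      Root A: left subtree has 1 node {N}, right has 0 { }.
  Root Q: left subtree has 3 nodes {V, B, H}, right has 3 {M, K, Y}.
    Root V: left subtree has 0 nodes { }, right has 2 {B, H}.
      Root H: left subtree has 1 node {B}, right has 0 { }.
    Root M: left subtree has 0 nodes { }, right has 2 {K, Y}.
      Root K: left subtree has 0 nodes { }, right has 1 {Y}.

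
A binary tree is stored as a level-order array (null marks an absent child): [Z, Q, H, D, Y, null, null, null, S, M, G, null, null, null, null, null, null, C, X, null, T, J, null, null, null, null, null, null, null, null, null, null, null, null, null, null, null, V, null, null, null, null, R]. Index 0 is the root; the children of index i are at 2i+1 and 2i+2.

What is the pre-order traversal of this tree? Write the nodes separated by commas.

Z, Q, D, S, C, X, V, Y, M, T, R, G, J, H

Pre-order visits the node, then its left subtree, then its right subtree.
Visit Z.
At Z: go left to Q.
  Visit Q.
  At Q: go left to D.
    Visit D.
    At D: no left child.
    At D: go right to S.
      Visit S.
      At S: go left to C.
        C is a leaf — visit C.
      At S: go right to X.
        Visit X.
        At X: go left to V.
          V is a leaf — visit V.
        At X: no right child.
  At Q: go right to Y.
    Visit Y.
    At Y: go left to M.
      Visit M.
      At M: no left child.
      At M: go right to T.
        Visit T.
        At T: no left child.
        At T: go right to R.
          R is a leaf — visit R.
    At Y: go right to G.
      Visit G.
      At G: go left to J.
        J is a leaf — visit J.
      At G: no right child.
At Z: go right to H.
  H is a leaf — visit H.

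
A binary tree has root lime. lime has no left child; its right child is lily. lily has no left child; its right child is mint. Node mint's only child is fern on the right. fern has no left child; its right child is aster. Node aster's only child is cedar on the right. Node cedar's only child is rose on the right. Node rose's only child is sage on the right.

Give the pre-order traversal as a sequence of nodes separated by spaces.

lime lily mint fern aster cedar rose sage

Pre-order visits the node, then its left subtree, then its right subtree.
Visit lime.
At lime: no left child.
At lime: go right to lily.
  Visit lily.
  At lily: no left child.
  At lily: go right to mint.
    Visit mint.
    At mint: no left child.
    At mint: go right to fern.
      Visit fern.
      At fern: no left child.
      At fern: go right to aster.
        Visit aster.
        At aster: no left child.
        At aster: go right to cedar.
          Visit cedar.
          At cedar: no left child.
          At cedar: go right to rose.
            Visit rose.
            At rose: no left child.
            At rose: go right to sage.
              sage is a leaf — visit sage.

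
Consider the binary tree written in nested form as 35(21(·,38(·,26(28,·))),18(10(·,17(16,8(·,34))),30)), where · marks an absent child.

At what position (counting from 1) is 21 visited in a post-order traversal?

Post-order visits the left subtree, then the right subtree, then the node.
At 35: go left to 21.
  At 21: no left child.
  At 21: go right to 38.
    At 38: no left child.
    At 38: go right to 26.
      At 26: go left to 28.
        28 is a leaf — visit 28.
      At 26: no right child.
      Visit 26.
    Visit 38.
  Visit 21.
At 35: go right to 18.
  At 18: go left to 10.
    At 10: no left child.
    At 10: go right to 17.
      At 17: go left to 16.
        16 is a leaf — visit 16.
      At 17: go right to 8.
        At 8: no left child.
        At 8: go right to 34.
          34 is a leaf — visit 34.
        Visit 8.
      Visit 17.
    Visit 10.
  At 18: go right to 30.
    30 is a leaf — visit 30.
  Visit 18.
Visit 35.
Full post-order sequence: 28, 26, 38, 21, 16, 34, 8, 17, 10, 30, 18, 35.

4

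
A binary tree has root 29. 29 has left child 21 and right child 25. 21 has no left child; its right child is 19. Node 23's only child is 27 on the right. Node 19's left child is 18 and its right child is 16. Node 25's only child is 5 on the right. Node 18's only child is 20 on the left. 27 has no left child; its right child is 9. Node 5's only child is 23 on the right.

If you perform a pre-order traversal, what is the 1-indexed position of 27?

Pre-order visits the node, then its left subtree, then its right subtree.
Visit 29.
At 29: go left to 21.
  Visit 21.
  At 21: no left child.
  At 21: go right to 19.
    Visit 19.
    At 19: go left to 18.
      Visit 18.
      At 18: go left to 20.
        20 is a leaf — visit 20.
      At 18: no right child.
    At 19: go right to 16.
      16 is a leaf — visit 16.
At 29: go right to 25.
  Visit 25.
  At 25: no left child.
  At 25: go right to 5.
    Visit 5.
    At 5: no left child.
    At 5: go right to 23.
      Visit 23.
      At 23: no left child.
      At 23: go right to 27.
        Visit 27.
        At 27: no left child.
        At 27: go right to 9.
          9 is a leaf — visit 9.
Full pre-order sequence: 29, 21, 19, 18, 20, 16, 25, 5, 23, 27, 9.

10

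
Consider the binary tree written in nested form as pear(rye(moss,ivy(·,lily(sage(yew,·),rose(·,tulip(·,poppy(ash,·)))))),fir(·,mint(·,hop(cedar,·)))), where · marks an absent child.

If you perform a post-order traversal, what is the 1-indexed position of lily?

Post-order visits the left subtree, then the right subtree, then the node.
At pear: go left to rye.
  At rye: go left to moss.
    moss is a leaf — visit moss.
  At rye: go right to ivy.
    At ivy: no left child.
    At ivy: go right to lily.
      At lily: go left to sage.
        At sage: go left to yew.
          yew is a leaf — visit yew.
        At sage: no right child.
        Visit sage.
      At lily: go right to rose.
        At rose: no left child.
        At rose: go right to tulip.
          At tulip: no left child.
          At tulip: go right to poppy.
            At poppy: go left to ash.
              ash is a leaf — visit ash.
            At poppy: no right child.
            Visit poppy.
          Visit tulip.
        Visit rose.
      Visit lily.
    Visit ivy.
  Visit rye.
At pear: go right to fir.
  At fir: no left child.
  At fir: go right to mint.
    At mint: no left child.
    At mint: go right to hop.
      At hop: go left to cedar.
        cedar is a leaf — visit cedar.
      At hop: no right child.
      Visit hop.
    Visit mint.
  Visit fir.
Visit pear.
Full post-order sequence: moss, yew, sage, ash, poppy, tulip, rose, lily, ivy, rye, cedar, hop, mint, fir, pear.

8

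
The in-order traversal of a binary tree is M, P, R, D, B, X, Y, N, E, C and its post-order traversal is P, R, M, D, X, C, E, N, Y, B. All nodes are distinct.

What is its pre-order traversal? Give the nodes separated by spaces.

The last element of post-order is the root; it splits in-order into left and right subtrees.
Root B: left subtree has 4 nodes {M, P, R, D}, right has 5 {X, Y, N, E, C}.
  Root D: left subtree has 3 nodes {M, P, R}, right has 0 { }.
    Root M: left subtree has 0 nodes { }, right has 2 {P, R}.
      Root R: left subtree has 1 node {P}, right has 0 { }.
  Root Y: left subtree has 1 node {X}, right has 3 {N, E, C}.
    Root N: left subtree has 0 nodes { }, right has 2 {E, C}.
      Root E: left subtree has 0 nodes { }, right has 1 {C}.

B D M R P Y X N E C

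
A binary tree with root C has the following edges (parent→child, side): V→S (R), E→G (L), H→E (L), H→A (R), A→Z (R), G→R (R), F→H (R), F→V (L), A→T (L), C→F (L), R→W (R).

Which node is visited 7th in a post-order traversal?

Post-order visits the left subtree, then the right subtree, then the node.
At C: go left to F.
  At F: go left to V.
    At V: no left child.
    At V: go right to S.
      S is a leaf — visit S.
    Visit V.
  At F: go right to H.
    At H: go left to E.
      At E: go left to G.
        At G: no left child.
        At G: go right to R.
          At R: no left child.
          At R: go right to W.
            W is a leaf — visit W.
          Visit R.
        Visit G.
      At E: no right child.
      Visit E.
    At H: go right to A.
      At A: go left to T.
        T is a leaf — visit T.
      At A: go right to Z.
        Z is a leaf — visit Z.
      Visit A.
    Visit H.
  Visit F.
At C: no right child.
Visit C.
Full post-order sequence: S, V, W, R, G, E, T, Z, A, H, F, C.

T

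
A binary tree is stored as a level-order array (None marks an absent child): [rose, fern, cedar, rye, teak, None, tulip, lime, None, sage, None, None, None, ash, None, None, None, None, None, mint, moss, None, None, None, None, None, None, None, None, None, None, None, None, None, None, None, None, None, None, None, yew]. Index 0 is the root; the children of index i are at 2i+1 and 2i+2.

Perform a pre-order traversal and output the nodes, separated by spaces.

Pre-order visits the node, then its left subtree, then its right subtree.
Visit rose.
At rose: go left to fern.
  Visit fern.
  At fern: go left to rye.
    Visit rye.
    At rye: go left to lime.
      lime is a leaf — visit lime.
    At rye: no right child.
  At fern: go right to teak.
    Visit teak.
    At teak: go left to sage.
      Visit sage.
      At sage: go left to mint.
        Visit mint.
        At mint: no left child.
        At mint: go right to yew.
          yew is a leaf — visit yew.
      At sage: go right to moss.
        moss is a leaf — visit moss.
    At teak: no right child.
At rose: go right to cedar.
  Visit cedar.
  At cedar: no left child.
  At cedar: go right to tulip.
    Visit tulip.
    At tulip: go left to ash.
      ash is a leaf — visit ash.
    At tulip: no right child.

rose fern rye lime teak sage mint yew moss cedar tulip ash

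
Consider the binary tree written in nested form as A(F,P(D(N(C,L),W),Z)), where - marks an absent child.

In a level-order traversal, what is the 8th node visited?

C

Level-order visits nodes level by level from the root, left to right within each level.
Level 0: A
Level 1: F, P
Level 2: D, Z
Level 3: N, W
Level 4: C, L
Full level-order sequence: A, F, P, D, Z, N, W, C, L.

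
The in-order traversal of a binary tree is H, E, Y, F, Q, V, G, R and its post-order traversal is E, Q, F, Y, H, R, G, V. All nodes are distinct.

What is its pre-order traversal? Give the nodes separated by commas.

The last element of post-order is the root; it splits in-order into left and right subtrees.
Root V: left subtree has 5 nodes {H, E, Y, F, Q}, right has 2 {G, R}.
  Root H: left subtree has 0 nodes { }, right has 4 {E, Y, F, Q}.
    Root Y: left subtree has 1 node {E}, right has 2 {F, Q}.
      Root F: left subtree has 0 nodes { }, right has 1 {Q}.
  Root G: left subtree has 0 nodes { }, right has 1 {R}.

V, H, Y, E, F, Q, G, R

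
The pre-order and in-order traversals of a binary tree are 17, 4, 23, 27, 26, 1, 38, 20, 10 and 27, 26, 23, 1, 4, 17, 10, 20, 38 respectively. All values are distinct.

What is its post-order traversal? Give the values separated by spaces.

26 27 1 23 4 10 20 38 17

The first element of pre-order is the root; it splits in-order into left and right subtrees.
Root 17: left subtree has 5 nodes {27, 26, 23, 1, 4}, right has 3 {10, 20, 38}.
  Root 4: left subtree has 4 nodes {27, 26, 23, 1}, right has 0 { }.
    Root 23: left subtree has 2 nodes {27, 26}, right has 1 {1}.
      Root 27: left subtree has 0 nodes { }, right has 1 {26}.
  Root 38: left subtree has 2 nodes {10, 20}, right has 0 { }.
    Root 20: left subtree has 1 node {10}, right has 0 { }.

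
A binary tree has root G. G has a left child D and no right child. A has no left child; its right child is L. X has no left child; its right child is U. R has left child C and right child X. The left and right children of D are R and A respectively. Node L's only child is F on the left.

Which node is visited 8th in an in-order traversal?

L

In-order visits the left subtree, then the node, then the right subtree.
At G: go left to D.
  At D: go left to R.
    At R: go left to C.
      C is a leaf — visit C.
    Visit R.
    At R: go right to X.
      At X: no left child.
      Visit X.
      At X: go right to U.
        U is a leaf — visit U.
  Visit D.
  At D: go right to A.
    At A: no left child.
    Visit A.
    At A: go right to L.
      At L: go left to F.
        F is a leaf — visit F.
      Visit L.
      At L: no right child.
Visit G.
At G: no right child.
Full in-order sequence: C, R, X, U, D, A, F, L, G.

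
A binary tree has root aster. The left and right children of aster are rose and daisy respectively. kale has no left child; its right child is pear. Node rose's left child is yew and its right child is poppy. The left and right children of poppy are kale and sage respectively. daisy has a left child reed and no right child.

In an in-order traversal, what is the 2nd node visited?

rose

In-order visits the left subtree, then the node, then the right subtree.
At aster: go left to rose.
  At rose: go left to yew.
    yew is a leaf — visit yew.
  Visit rose.
  At rose: go right to poppy.
    At poppy: go left to kale.
      At kale: no left child.
      Visit kale.
      At kale: go right to pear.
        pear is a leaf — visit pear.
    Visit poppy.
    At poppy: go right to sage.
      sage is a leaf — visit sage.
Visit aster.
At aster: go right to daisy.
  At daisy: go left to reed.
    reed is a leaf — visit reed.
  Visit daisy.
  At daisy: no right child.
Full in-order sequence: yew, rose, kale, pear, poppy, sage, aster, reed, daisy.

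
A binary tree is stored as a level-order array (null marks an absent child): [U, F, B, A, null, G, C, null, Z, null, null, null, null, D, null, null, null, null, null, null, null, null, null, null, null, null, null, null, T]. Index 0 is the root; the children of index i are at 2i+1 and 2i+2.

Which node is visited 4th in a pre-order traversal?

Z

Pre-order visits the node, then its left subtree, then its right subtree.
Visit U.
At U: go left to F.
  Visit F.
  At F: go left to A.
    Visit A.
    At A: no left child.
    At A: go right to Z.
      Z is a leaf — visit Z.
  At F: no right child.
At U: go right to B.
  Visit B.
  At B: go left to G.
    G is a leaf — visit G.
  At B: go right to C.
    Visit C.
    At C: go left to D.
      Visit D.
      At D: no left child.
      At D: go right to T.
        T is a leaf — visit T.
    At C: no right child.
Full pre-order sequence: U, F, A, Z, B, G, C, D, T.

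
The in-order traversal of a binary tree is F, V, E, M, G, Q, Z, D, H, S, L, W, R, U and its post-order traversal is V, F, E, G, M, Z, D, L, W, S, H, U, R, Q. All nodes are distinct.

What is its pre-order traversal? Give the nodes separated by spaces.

The last element of post-order is the root; it splits in-order into left and right subtrees.
Root Q: left subtree has 5 nodes {F, V, E, M, G}, right has 8 {Z, D, H, S, L, W, R, U}.
  Root M: left subtree has 3 nodes {F, V, E}, right has 1 {G}.
    Root E: left subtree has 2 nodes {F, V}, right has 0 { }.
      Root F: left subtree has 0 nodes { }, right has 1 {V}.
  Root R: left subtree has 6 nodes {Z, D, H, S, L, W}, right has 1 {U}.
    Root H: left subtree has 2 nodes {Z, D}, right has 3 {S, L, W}.
      Root D: left subtree has 1 node {Z}, right has 0 { }.
      Root S: left subtree has 0 nodes { }, right has 2 {L, W}.
        Root W: left subtree has 1 node {L}, right has 0 { }.

Q M E F V G R H D Z S W L U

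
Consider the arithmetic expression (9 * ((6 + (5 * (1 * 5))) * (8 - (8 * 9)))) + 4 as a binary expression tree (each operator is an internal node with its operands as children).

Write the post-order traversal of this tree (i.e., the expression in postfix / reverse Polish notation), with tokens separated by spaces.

Post-order on an expression tree gives postfix notation: for each operator, emit left operand, right operand, then the operator.

9 6 5 1 5 * * + 8 8 9 * - * * 4 +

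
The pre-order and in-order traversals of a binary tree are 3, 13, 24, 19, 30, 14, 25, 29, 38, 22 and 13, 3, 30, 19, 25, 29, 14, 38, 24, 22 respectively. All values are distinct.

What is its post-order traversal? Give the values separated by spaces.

The first element of pre-order is the root; it splits in-order into left and right subtrees.
Root 3: left subtree has 1 node {13}, right has 8 {30, 19, 25, 29, 14, 38, 24, 22}.
  Root 24: left subtree has 6 nodes {30, 19, 25, 29, 14, 38}, right has 1 {22}.
    Root 19: left subtree has 1 node {30}, right has 4 {25, 29, 14, 38}.
      Root 14: left subtree has 2 nodes {25, 29}, right has 1 {38}.
        Root 25: left subtree has 0 nodes { }, right has 1 {29}.

13 30 29 25 38 14 19 22 24 3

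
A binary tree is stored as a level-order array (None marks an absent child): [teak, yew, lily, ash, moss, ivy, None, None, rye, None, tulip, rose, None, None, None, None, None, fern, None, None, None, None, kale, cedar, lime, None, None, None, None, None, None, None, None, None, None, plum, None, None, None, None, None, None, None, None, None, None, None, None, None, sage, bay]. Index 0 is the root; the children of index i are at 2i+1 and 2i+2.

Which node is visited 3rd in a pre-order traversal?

Pre-order visits the node, then its left subtree, then its right subtree.
Visit teak.
At teak: go left to yew.
  Visit yew.
  At yew: go left to ash.
    Visit ash.
    At ash: no left child.
    At ash: go right to rye.
      Visit rye.
      At rye: go left to fern.
        Visit fern.
        At fern: go left to plum.
          plum is a leaf — visit plum.
        At fern: no right child.
      At rye: no right child.
  At yew: go right to moss.
    Visit moss.
    At moss: no left child.
    At moss: go right to tulip.
      Visit tulip.
      At tulip: no left child.
      At tulip: go right to kale.
        kale is a leaf — visit kale.
At teak: go right to lily.
  Visit lily.
  At lily: go left to ivy.
    Visit ivy.
    At ivy: go left to rose.
      Visit rose.
      At rose: go left to cedar.
        cedar is a leaf — visit cedar.
      At rose: go right to lime.
        Visit lime.
        At lime: go left to sage.
          sage is a leaf — visit sage.
        At lime: go right to bay.
          bay is a leaf — visit bay.
    At ivy: no right child.
  At lily: no right child.
Full pre-order sequence: teak, yew, ash, rye, fern, plum, moss, tulip, kale, lily, ivy, rose, cedar, lime, sage, bay.

ash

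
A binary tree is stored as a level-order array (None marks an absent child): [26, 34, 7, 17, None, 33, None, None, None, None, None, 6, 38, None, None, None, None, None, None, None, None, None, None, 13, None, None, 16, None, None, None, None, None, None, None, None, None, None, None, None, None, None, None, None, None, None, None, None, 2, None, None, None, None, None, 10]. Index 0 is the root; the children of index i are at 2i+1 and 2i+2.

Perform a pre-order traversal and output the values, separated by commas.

26, 34, 17, 7, 33, 6, 13, 2, 38, 16, 10

Pre-order visits the node, then its left subtree, then its right subtree.
Visit 26.
At 26: go left to 34.
  Visit 34.
  At 34: go left to 17.
    17 is a leaf — visit 17.
  At 34: no right child.
At 26: go right to 7.
  Visit 7.
  At 7: go left to 33.
    Visit 33.
    At 33: go left to 6.
      Visit 6.
      At 6: go left to 13.
        Visit 13.
        At 13: go left to 2.
          2 is a leaf — visit 2.
        At 13: no right child.
      At 6: no right child.
    At 33: go right to 38.
      Visit 38.
      At 38: no left child.
      At 38: go right to 16.
        Visit 16.
        At 16: go left to 10.
          10 is a leaf — visit 10.
        At 16: no right child.
  At 7: no right child.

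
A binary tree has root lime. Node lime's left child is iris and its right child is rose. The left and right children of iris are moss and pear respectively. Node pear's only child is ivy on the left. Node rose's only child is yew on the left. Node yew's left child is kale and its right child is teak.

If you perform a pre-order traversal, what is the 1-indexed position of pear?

4

Pre-order visits the node, then its left subtree, then its right subtree.
Visit lime.
At lime: go left to iris.
  Visit iris.
  At iris: go left to moss.
    moss is a leaf — visit moss.
  At iris: go right to pear.
    Visit pear.
    At pear: go left to ivy.
      ivy is a leaf — visit ivy.
    At pear: no right child.
At lime: go right to rose.
  Visit rose.
  At rose: go left to yew.
    Visit yew.
    At yew: go left to kale.
      kale is a leaf — visit kale.
    At yew: go right to teak.
      teak is a leaf — visit teak.
  At rose: no right child.
Full pre-order sequence: lime, iris, moss, pear, ivy, rose, yew, kale, teak.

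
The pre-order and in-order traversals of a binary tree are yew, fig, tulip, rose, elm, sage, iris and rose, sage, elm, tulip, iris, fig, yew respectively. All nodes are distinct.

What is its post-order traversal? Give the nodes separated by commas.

sage, elm, rose, iris, tulip, fig, yew

The first element of pre-order is the root; it splits in-order into left and right subtrees.
Root yew: left subtree has 6 nodes {rose, sage, elm, tulip, iris, fig}, right has 0 { }.
  Root fig: left subtree has 5 nodes {rose, sage, elm, tulip, iris}, right has 0 { }.
    Root tulip: left subtree has 3 nodes {rose, sage, elm}, right has 1 {iris}.
      Root rose: left subtree has 0 nodes { }, right has 2 {sage, elm}.
        Root elm: left subtree has 1 node {sage}, right has 0 { }.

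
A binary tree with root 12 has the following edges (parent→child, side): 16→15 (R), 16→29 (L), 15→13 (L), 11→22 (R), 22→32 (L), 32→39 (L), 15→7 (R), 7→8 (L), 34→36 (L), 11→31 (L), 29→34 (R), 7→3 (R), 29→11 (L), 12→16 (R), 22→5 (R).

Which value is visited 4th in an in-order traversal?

In-order visits the left subtree, then the node, then the right subtree.
At 12: no left child.
Visit 12.
At 12: go right to 16.
  At 16: go left to 29.
    At 29: go left to 11.
      At 11: go left to 31.
        31 is a leaf — visit 31.
      Visit 11.
      At 11: go right to 22.
        At 22: go left to 32.
          At 32: go left to 39.
            39 is a leaf — visit 39.
          Visit 32.
          At 32: no right child.
        Visit 22.
        At 22: go right to 5.
          5 is a leaf — visit 5.
    Visit 29.
    At 29: go right to 34.
      At 34: go left to 36.
        36 is a leaf — visit 36.
      Visit 34.
      At 34: no right child.
  Visit 16.
  At 16: go right to 15.
    At 15: go left to 13.
      13 is a leaf — visit 13.
    Visit 15.
    At 15: go right to 7.
      At 7: go left to 8.
        8 is a leaf — visit 8.
      Visit 7.
      At 7: go right to 3.
        3 is a leaf — visit 3.
Full in-order sequence: 12, 31, 11, 39, 32, 22, 5, 29, 36, 34, 16, 13, 15, 8, 7, 3.

39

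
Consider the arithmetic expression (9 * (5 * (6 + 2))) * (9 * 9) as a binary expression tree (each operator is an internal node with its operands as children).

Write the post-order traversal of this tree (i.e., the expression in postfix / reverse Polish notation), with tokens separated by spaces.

9 5 6 2 + * * 9 9 * *

Post-order on an expression tree gives postfix notation: for each operator, emit left operand, right operand, then the operator.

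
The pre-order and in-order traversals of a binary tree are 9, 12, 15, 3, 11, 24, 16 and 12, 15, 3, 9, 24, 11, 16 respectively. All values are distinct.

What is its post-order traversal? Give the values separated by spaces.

3 15 12 24 16 11 9

The first element of pre-order is the root; it splits in-order into left and right subtrees.
Root 9: left subtree has 3 nodes {12, 15, 3}, right has 3 {24, 11, 16}.
  Root 12: left subtree has 0 nodes { }, right has 2 {15, 3}.
    Root 15: left subtree has 0 nodes { }, right has 1 {3}.
  Root 11: left subtree has 1 node {24}, right has 1 {16}.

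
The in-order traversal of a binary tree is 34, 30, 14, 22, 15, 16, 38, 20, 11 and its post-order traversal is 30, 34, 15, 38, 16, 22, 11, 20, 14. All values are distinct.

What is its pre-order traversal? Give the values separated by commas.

The last element of post-order is the root; it splits in-order into left and right subtrees.
Root 14: left subtree has 2 nodes {34, 30}, right has 6 {22, 15, 16, 38, 20, 11}.
  Root 34: left subtree has 0 nodes { }, right has 1 {30}.
  Root 20: left subtree has 4 nodes {22, 15, 16, 38}, right has 1 {11}.
    Root 22: left subtree has 0 nodes { }, right has 3 {15, 16, 38}.
      Root 16: left subtree has 1 node {15}, right has 1 {38}.

14, 34, 30, 20, 22, 16, 15, 38, 11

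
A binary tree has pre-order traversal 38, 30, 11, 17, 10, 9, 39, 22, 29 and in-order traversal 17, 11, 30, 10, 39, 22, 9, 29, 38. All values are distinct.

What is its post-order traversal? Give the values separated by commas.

The first element of pre-order is the root; it splits in-order into left and right subtrees.
Root 38: left subtree has 8 nodes {17, 11, 30, 10, 39, 22, 9, 29}, right has 0 { }.
  Root 30: left subtree has 2 nodes {17, 11}, right has 5 {10, 39, 22, 9, 29}.
    Root 11: left subtree has 1 node {17}, right has 0 { }.
    Root 10: left subtree has 0 nodes { }, right has 4 {39, 22, 9, 29}.
      Root 9: left subtree has 2 nodes {39, 22}, right has 1 {29}.
        Root 39: left subtree has 0 nodes { }, right has 1 {22}.

17, 11, 22, 39, 29, 9, 10, 30, 38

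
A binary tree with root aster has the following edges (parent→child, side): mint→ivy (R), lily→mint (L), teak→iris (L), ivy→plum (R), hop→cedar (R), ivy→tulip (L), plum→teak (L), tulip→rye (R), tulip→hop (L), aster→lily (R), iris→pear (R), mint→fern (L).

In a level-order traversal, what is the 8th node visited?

hop

Level-order visits nodes level by level from the root, left to right within each level.
Level 0: aster
Level 1: lily
Level 2: mint
Level 3: fern, ivy
Level 4: tulip, plum
Level 5: hop, rye, teak
Level 6: cedar, iris
Level 7: pear
Full level-order sequence: aster, lily, mint, fern, ivy, tulip, plum, hop, rye, teak, cedar, iris, pear.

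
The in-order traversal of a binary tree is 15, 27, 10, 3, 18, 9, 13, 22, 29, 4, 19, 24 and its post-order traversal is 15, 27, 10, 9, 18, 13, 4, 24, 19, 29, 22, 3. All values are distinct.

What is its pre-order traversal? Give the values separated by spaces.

The last element of post-order is the root; it splits in-order into left and right subtrees.
Root 3: left subtree has 3 nodes {15, 27, 10}, right has 8 {18, 9, 13, 22, 29, 4, 19, 24}.
  Root 10: left subtree has 2 nodes {15, 27}, right has 0 { }.
    Root 27: left subtree has 1 node {15}, right has 0 { }.
  Root 22: left subtree has 3 nodes {18, 9, 13}, right has 4 {29, 4, 19, 24}.
    Root 13: left subtree has 2 nodes {18, 9}, right has 0 { }.
      Root 18: left subtree has 0 nodes { }, right has 1 {9}.
    Root 29: left subtree has 0 nodes { }, right has 3 {4, 19, 24}.
      Root 19: left subtree has 1 node {4}, right has 1 {24}.

3 10 27 15 22 13 18 9 29 19 4 24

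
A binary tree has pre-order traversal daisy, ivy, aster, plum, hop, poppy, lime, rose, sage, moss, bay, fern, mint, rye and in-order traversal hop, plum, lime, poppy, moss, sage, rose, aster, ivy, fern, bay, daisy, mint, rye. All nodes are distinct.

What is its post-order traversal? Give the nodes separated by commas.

The first element of pre-order is the root; it splits in-order into left and right subtrees.
Root daisy: left subtree has 11 nodes {hop, plum, lime, poppy, moss, sage, rose, aster, ivy, fern, bay}, right has 2 {mint, rye}.
  Root ivy: left subtree has 8 nodes {hop, plum, lime, poppy, moss, sage, rose, aster}, right has 2 {fern, bay}.
    Root aster: left subtree has 7 nodes {hop, plum, lime, poppy, moss, sage, rose}, right has 0 { }.
      Root plum: left subtree has 1 node {hop}, right has 5 {lime, poppy, moss, sage, rose}.
        Root poppy: left subtree has 1 node {lime}, right has 3 {moss, sage, rose}.
          Root rose: left subtree has 2 nodes {moss, sage}, right has 0 { }.
            Root sage: left subtree has 1 node {moss}, right has 0 { }.
    Root bay: left subtree has 1 node {fern}, right has 0 { }.
  Root mint: left subtree has 0 nodes { }, right has 1 {rye}.

hop, lime, moss, sage, rose, poppy, plum, aster, fern, bay, ivy, rye, mint, daisy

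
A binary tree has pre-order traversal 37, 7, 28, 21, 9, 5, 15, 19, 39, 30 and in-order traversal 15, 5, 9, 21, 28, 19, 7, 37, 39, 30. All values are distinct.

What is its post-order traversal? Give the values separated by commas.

The first element of pre-order is the root; it splits in-order into left and right subtrees.
Root 37: left subtree has 7 nodes {15, 5, 9, 21, 28, 19, 7}, right has 2 {39, 30}.
  Root 7: left subtree has 6 nodes {15, 5, 9, 21, 28, 19}, right has 0 { }.
    Root 28: left subtree has 4 nodes {15, 5, 9, 21}, right has 1 {19}.
      Root 21: left subtree has 3 nodes {15, 5, 9}, right has 0 { }.
        Root 9: left subtree has 2 nodes {15, 5}, right has 0 { }.
          Root 5: left subtree has 1 node {15}, right has 0 { }.
  Root 39: left subtree has 0 nodes { }, right has 1 {30}.

15, 5, 9, 21, 19, 28, 7, 30, 39, 37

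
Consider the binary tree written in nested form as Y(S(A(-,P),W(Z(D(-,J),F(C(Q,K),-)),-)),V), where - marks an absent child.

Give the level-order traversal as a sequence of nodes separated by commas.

Y, S, V, A, W, P, Z, D, F, J, C, Q, K

Level-order visits nodes level by level from the root, left to right within each level.
Level 0: Y
Level 1: S, V
Level 2: A, W
Level 3: P, Z
Level 4: D, F
Level 5: J, C
Level 6: Q, K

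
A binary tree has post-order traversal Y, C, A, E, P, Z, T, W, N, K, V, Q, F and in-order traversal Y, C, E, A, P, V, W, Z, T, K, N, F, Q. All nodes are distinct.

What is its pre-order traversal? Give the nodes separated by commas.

F, V, P, E, C, Y, A, K, W, T, Z, N, Q

The last element of post-order is the root; it splits in-order into left and right subtrees.
Root F: left subtree has 11 nodes {Y, C, E, A, P, V, W, Z, T, K, N}, right has 1 {Q}.
  Root V: left subtree has 5 nodes {Y, C, E, A, P}, right has 5 {W, Z, T, K, N}.
    Root P: left subtree has 4 nodes {Y, C, E, A}, right has 0 { }.
      Root E: left subtree has 2 nodes {Y, C}, right has 1 {A}.
        Root C: left subtree has 1 node {Y}, right has 0 { }.
    Root K: left subtree has 3 nodes {W, Z, T}, right has 1 {N}.
      Root W: left subtree has 0 nodes { }, right has 2 {Z, T}.
        Root T: left subtree has 1 node {Z}, right has 0 { }.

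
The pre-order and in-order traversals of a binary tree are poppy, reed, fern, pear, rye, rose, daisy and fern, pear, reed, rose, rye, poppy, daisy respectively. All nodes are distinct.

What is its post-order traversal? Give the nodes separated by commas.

pear, fern, rose, rye, reed, daisy, poppy

The first element of pre-order is the root; it splits in-order into left and right subtrees.
Root poppy: left subtree has 5 nodes {fern, pear, reed, rose, rye}, right has 1 {daisy}.
  Root reed: left subtree has 2 nodes {fern, pear}, right has 2 {rose, rye}.
    Root fern: left subtree has 0 nodes { }, right has 1 {pear}.
    Root rye: left subtree has 1 node {rose}, right has 0 { }.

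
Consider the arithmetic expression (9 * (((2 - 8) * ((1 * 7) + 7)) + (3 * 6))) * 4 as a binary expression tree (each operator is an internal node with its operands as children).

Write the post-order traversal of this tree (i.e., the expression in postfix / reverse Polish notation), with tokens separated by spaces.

9 2 8 - 1 7 * 7 + * 3 6 * + * 4 *

Post-order on an expression tree gives postfix notation: for each operator, emit left operand, right operand, then the operator.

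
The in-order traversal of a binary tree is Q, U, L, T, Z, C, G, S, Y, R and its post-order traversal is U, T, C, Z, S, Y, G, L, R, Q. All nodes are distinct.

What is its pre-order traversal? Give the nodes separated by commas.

Q, R, L, U, G, Z, T, C, Y, S

The last element of post-order is the root; it splits in-order into left and right subtrees.
Root Q: left subtree has 0 nodes { }, right has 9 {U, L, T, Z, C, G, S, Y, R}.
  Root R: left subtree has 8 nodes {U, L, T, Z, C, G, S, Y}, right has 0 { }.
    Root L: left subtree has 1 node {U}, right has 6 {T, Z, C, G, S, Y}.
      Root G: left subtree has 3 nodes {T, Z, C}, right has 2 {S, Y}.
        Root Z: left subtree has 1 node {T}, right has 1 {C}.
        Root Y: left subtree has 1 node {S}, right has 0 { }.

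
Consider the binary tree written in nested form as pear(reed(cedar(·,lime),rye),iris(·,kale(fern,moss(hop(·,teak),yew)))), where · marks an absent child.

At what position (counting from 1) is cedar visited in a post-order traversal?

2

Post-order visits the left subtree, then the right subtree, then the node.
At pear: go left to reed.
  At reed: go left to cedar.
    At cedar: no left child.
    At cedar: go right to lime.
      lime is a leaf — visit lime.
    Visit cedar.
  At reed: go right to rye.
    rye is a leaf — visit rye.
  Visit reed.
At pear: go right to iris.
  At iris: no left child.
  At iris: go right to kale.
    At kale: go left to fern.
      fern is a leaf — visit fern.
    At kale: go right to moss.
      At moss: go left to hop.
        At hop: no left child.
        At hop: go right to teak.
          teak is a leaf — visit teak.
        Visit hop.
      At moss: go right to yew.
        yew is a leaf — visit yew.
      Visit moss.
    Visit kale.
  Visit iris.
Visit pear.
Full post-order sequence: lime, cedar, rye, reed, fern, teak, hop, yew, moss, kale, iris, pear.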